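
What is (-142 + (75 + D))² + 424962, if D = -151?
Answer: 472486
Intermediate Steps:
(-142 + (75 + D))² + 424962 = (-142 + (75 - 151))² + 424962 = (-142 - 76)² + 424962 = (-218)² + 424962 = 47524 + 424962 = 472486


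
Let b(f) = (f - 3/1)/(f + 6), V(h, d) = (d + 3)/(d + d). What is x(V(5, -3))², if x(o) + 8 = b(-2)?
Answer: 1369/16 ≈ 85.563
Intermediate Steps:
V(h, d) = (3 + d)/(2*d) (V(h, d) = (3 + d)/((2*d)) = (3 + d)*(1/(2*d)) = (3 + d)/(2*d))
b(f) = (-3 + f)/(6 + f) (b(f) = (f - 3*1)/(6 + f) = (f - 3)/(6 + f) = (-3 + f)/(6 + f))
x(o) = -37/4 (x(o) = -8 + (-3 - 2)/(6 - 2) = -8 - 5/4 = -37/4)
x(V(5, -3))² = (-37/4)² = 1369/16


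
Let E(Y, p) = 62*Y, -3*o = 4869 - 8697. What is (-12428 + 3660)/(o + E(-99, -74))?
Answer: 4384/2431 ≈ 1.8034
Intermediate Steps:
o = 1276 (o = -(4869 - 8697)/3 = -⅓*(-3828) = 1276)
(-12428 + 3660)/(o + E(-99, -74)) = (-12428 + 3660)/(1276 + 62*(-99)) = -8768/(1276 - 6138) = -8768/(-4862) = -8768*(-1/4862) = 4384/2431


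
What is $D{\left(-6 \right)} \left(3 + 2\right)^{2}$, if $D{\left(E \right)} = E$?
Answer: $-150$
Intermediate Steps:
$D{\left(-6 \right)} \left(3 + 2\right)^{2} = - 6 \left(3 + 2\right)^{2} = - 6 \cdot 5^{2} = \left(-6\right) 25 = -150$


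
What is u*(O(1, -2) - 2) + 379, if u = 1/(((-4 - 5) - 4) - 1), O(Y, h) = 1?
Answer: 5307/14 ≈ 379.07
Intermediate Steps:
u = -1/14 (u = 1/((-9 - 4) - 1) = 1/(-13 - 1) = 1/(-14) = -1/14 ≈ -0.071429)
u*(O(1, -2) - 2) + 379 = -(1 - 2)/14 + 379 = -1/14*(-1) + 379 = 1/14 + 379 = 5307/14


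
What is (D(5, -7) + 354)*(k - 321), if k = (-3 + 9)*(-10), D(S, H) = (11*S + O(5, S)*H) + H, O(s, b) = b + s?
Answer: -126492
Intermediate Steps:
D(S, H) = H + 11*S + H*(5 + S) (D(S, H) = (11*S + (S + 5)*H) + H = (11*S + (5 + S)*H) + H = (11*S + H*(5 + S)) + H = H + 11*S + H*(5 + S))
k = -60 (k = 6*(-10) = -60)
(D(5, -7) + 354)*(k - 321) = ((-7 + 11*5 - 7*(5 + 5)) + 354)*(-60 - 321) = ((-7 + 55 - 7*10) + 354)*(-381) = ((-7 + 55 - 70) + 354)*(-381) = (-22 + 354)*(-381) = 332*(-381) = -126492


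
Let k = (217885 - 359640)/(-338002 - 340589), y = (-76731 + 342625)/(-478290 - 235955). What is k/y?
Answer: -101247799975/180433275354 ≈ -0.56114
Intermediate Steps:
y = -265894/714245 (y = 265894/(-714245) = 265894*(-1/714245) = -265894/714245 ≈ -0.37227)
k = 141755/678591 (k = -141755/(-678591) = -141755*(-1/678591) = 141755/678591 ≈ 0.20890)
k/y = 141755/(678591*(-265894/714245)) = (141755/678591)*(-714245/265894) = -101247799975/180433275354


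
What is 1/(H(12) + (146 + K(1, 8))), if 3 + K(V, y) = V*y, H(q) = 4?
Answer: 1/155 ≈ 0.0064516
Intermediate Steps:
K(V, y) = -3 + V*y
1/(H(12) + (146 + K(1, 8))) = 1/(4 + (146 + (-3 + 1*8))) = 1/(4 + (146 + (-3 + 8))) = 1/(4 + (146 + 5)) = 1/(4 + 151) = 1/155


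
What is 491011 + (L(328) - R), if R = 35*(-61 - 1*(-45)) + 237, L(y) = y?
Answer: 491662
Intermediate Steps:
R = -323 (R = 35*(-61 + 45) + 237 = 35*(-16) + 237 = -560 + 237 = -323)
491011 + (L(328) - R) = 491011 + (328 - 1*(-323)) = 491011 + (328 + 323) = 491011 + 651 = 491662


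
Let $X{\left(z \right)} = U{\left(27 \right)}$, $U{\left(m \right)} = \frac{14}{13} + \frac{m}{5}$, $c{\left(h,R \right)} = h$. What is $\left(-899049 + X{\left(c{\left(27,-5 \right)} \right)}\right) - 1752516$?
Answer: $- \frac{172351304}{65} \approx -2.6516 \cdot 10^{6}$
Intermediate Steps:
$U{\left(m \right)} = \frac{14}{13} + \frac{m}{5}$ ($U{\left(m \right)} = 14 \cdot \frac{1}{13} + m \frac{1}{5} = \frac{14}{13} + \frac{m}{5}$)
$X{\left(z \right)} = \frac{421}{65}$ ($X{\left(z \right)} = \frac{14}{13} + \frac{1}{5} \cdot 27 = \frac{14}{13} + \frac{27}{5} = \frac{421}{65}$)
$\left(-899049 + X{\left(c{\left(27,-5 \right)} \right)}\right) - 1752516 = \left(-899049 + \frac{421}{65}\right) - 1752516 = - \frac{58437764}{65} - 1752516 = - \frac{172351304}{65}$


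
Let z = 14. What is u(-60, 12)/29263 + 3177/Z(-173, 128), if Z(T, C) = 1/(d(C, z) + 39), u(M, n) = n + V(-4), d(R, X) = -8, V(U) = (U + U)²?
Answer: 2882025157/29263 ≈ 98487.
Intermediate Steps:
V(U) = 4*U² (V(U) = (2*U)² = 4*U²)
u(M, n) = 64 + n (u(M, n) = n + 4*(-4)² = n + 4*16 = n + 64 = 64 + n)
Z(T, C) = 1/31 (Z(T, C) = 1/(-8 + 39) = 1/31)
u(-60, 12)/29263 + 3177/Z(-173, 128) = (64 + 12)/29263 + 3177/(1/31) = 76*(1/29263) + 3177*31 = 76/29263 + 98487 = 2882025157/29263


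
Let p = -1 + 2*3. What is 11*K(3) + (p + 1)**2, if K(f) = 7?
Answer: 113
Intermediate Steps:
p = 5 (p = -1 + 6 = 5)
11*K(3) + (p + 1)**2 = 11*7 + (5 + 1)**2 = 77 + 6**2 = 77 + 36 = 113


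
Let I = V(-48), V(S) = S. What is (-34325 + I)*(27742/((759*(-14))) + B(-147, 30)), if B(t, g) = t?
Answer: 2483861726/483 ≈ 5.1426e+6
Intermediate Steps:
I = -48
(-34325 + I)*(27742/((759*(-14))) + B(-147, 30)) = (-34325 - 48)*(27742/((759*(-14))) - 147) = -34373*(27742/(-10626) - 147) = -34373*(27742*(-1/10626) - 147) = -34373*(-1261/483 - 147) = -34373*(-72262/483) = 2483861726/483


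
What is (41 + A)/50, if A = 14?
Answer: 11/10 ≈ 1.1000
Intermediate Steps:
(41 + A)/50 = (41 + 14)/50 = 55*(1/50) = 11/10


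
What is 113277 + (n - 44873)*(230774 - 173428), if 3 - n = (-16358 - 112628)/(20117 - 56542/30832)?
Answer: -72523816156380277/28190491 ≈ -2.5726e+9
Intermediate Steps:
n = 265339489/28190491 (n = 3 - (-16358 - 112628)/(20117 - 56542/30832) = 3 - (-128986)/(20117 - 56542*1/30832) = 3 - (-128986)/(20117 - 28271/15416) = 3 - (-128986)/310095401/15416 = 3 - (-128986)*15416/310095401 = 3 - 1*(-180768016/28190491) = 3 + 180768016/28190491 = 265339489/28190491 ≈ 9.4124)
113277 + (n - 44873)*(230774 - 173428) = 113277 + (265339489/28190491 - 44873)*(230774 - 173428) = 113277 - 1264726563154/28190491*57346 = 113277 - 72527009490629284/28190491 = -72523816156380277/28190491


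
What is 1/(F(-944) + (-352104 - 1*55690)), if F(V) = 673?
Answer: -1/407121 ≈ -2.4563e-6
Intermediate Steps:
1/(F(-944) + (-352104 - 1*55690)) = 1/(673 + (-352104 - 1*55690)) = 1/(673 + (-352104 - 55690)) = 1/(673 - 407794) = 1/(-407121) = -1/407121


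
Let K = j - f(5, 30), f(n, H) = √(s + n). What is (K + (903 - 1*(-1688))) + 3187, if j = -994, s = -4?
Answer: 4783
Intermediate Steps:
f(n, H) = √(-4 + n)
K = -995 (K = -994 - √(-4 + 5) = -994 - √1 = -994 - 1*1 = -994 - 1 = -995)
(K + (903 - 1*(-1688))) + 3187 = (-995 + (903 - 1*(-1688))) + 3187 = (-995 + (903 + 1688)) + 3187 = (-995 + 2591) + 3187 = 1596 + 3187 = 4783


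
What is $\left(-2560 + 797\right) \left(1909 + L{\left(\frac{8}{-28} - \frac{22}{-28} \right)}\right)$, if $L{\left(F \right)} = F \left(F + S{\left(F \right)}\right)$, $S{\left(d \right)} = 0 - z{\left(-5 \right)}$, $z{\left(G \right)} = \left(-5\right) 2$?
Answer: $- \frac{13499291}{4} \approx -3.3748 \cdot 10^{6}$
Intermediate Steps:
$z{\left(G \right)} = -10$
$S{\left(d \right)} = 10$ ($S{\left(d \right)} = 0 - -10 = 0 + 10 = 10$)
$L{\left(F \right)} = F \left(10 + F\right)$ ($L{\left(F \right)} = F \left(F + 10\right) = F \left(10 + F\right)$)
$\left(-2560 + 797\right) \left(1909 + L{\left(\frac{8}{-28} - \frac{22}{-28} \right)}\right) = \left(-2560 + 797\right) \left(1909 + \left(\frac{8}{-28} - \frac{22}{-28}\right) \left(10 + \left(\frac{8}{-28} - \frac{22}{-28}\right)\right)\right) = - 1763 \left(1909 + \left(8 \left(- \frac{1}{28}\right) - - \frac{11}{14}\right) \left(10 + \left(8 \left(- \frac{1}{28}\right) - - \frac{11}{14}\right)\right)\right) = - 1763 \left(1909 + \left(- \frac{2}{7} + \frac{11}{14}\right) \left(10 + \left(- \frac{2}{7} + \frac{11}{14}\right)\right)\right) = - 1763 \left(1909 + \frac{10 + \frac{1}{2}}{2}\right) = - 1763 \left(1909 + \frac{1}{2} \cdot \frac{21}{2}\right) = - 1763 \left(1909 + \frac{21}{4}\right) = \left(-1763\right) \frac{7657}{4} = - \frac{13499291}{4}$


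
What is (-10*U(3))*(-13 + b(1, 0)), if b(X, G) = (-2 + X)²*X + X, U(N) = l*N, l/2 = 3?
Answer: 1980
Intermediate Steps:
l = 6 (l = 2*3 = 6)
U(N) = 6*N
b(X, G) = X + X*(-2 + X)² (b(X, G) = X*(-2 + X)² + X = X + X*(-2 + X)²)
(-10*U(3))*(-13 + b(1, 0)) = (-60*3)*(-13 + 1*(1 + (-2 + 1)²)) = (-10*18)*(-13 + 1*(1 + (-1)²)) = -180*(-13 + 1*(1 + 1)) = -180*(-13 + 1*2) = -180*(-13 + 2) = -180*(-11) = 1980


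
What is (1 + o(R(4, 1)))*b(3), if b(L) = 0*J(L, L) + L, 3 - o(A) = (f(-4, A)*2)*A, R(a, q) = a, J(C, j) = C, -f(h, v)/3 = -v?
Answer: -276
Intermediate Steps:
f(h, v) = 3*v (f(h, v) = -(-3)*v = 3*v)
o(A) = 3 - 6*A² (o(A) = 3 - (3*A)*2*A = 3 - 6*A*A = 3 - 6*A²)
b(L) = L (b(L) = 0*L + L = 0 + L = L)
(1 + o(R(4, 1)))*b(3) = (1 + (3 - 6*4²))*3 = (1 + (3 - 6*16))*3 = (1 + (3 - 96))*3 = (1 - 93)*3 = -92*3 = -276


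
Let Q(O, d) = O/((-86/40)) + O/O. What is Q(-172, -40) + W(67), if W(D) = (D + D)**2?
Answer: 18037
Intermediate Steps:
Q(O, d) = 1 - 20*O/43 (Q(O, d) = O/((-86*1/40)) + 1 = O/(-43/20) + 1 = O*(-20/43) + 1 = -20*O/43 + 1 = 1 - 20*O/43)
W(D) = 4*D**2 (W(D) = (2*D)**2 = 4*D**2)
Q(-172, -40) + W(67) = (1 - 20/43*(-172)) + 4*67**2 = (1 + 80) + 4*4489 = 81 + 17956 = 18037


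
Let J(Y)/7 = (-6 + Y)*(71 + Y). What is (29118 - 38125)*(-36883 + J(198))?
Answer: -2924149571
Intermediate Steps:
J(Y) = 7*(-6 + Y)*(71 + Y) (J(Y) = 7*((-6 + Y)*(71 + Y)) = 7*(-6 + Y)*(71 + Y))
(29118 - 38125)*(-36883 + J(198)) = (29118 - 38125)*(-36883 + (-2982 + 7*198² + 455*198)) = -9007*(-36883 + (-2982 + 7*39204 + 90090)) = -9007*(-36883 + (-2982 + 274428 + 90090)) = -9007*(-36883 + 361536) = -9007*324653 = -2924149571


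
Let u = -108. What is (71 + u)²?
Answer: 1369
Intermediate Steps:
(71 + u)² = (71 - 108)² = (-37)² = 1369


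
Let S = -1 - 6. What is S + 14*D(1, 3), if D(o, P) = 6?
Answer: 77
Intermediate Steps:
S = -7
S + 14*D(1, 3) = -7 + 14*6 = -7 + 84 = 77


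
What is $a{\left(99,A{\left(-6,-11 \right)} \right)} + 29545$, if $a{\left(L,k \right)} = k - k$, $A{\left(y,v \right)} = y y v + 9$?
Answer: $29545$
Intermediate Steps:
$A{\left(y,v \right)} = 9 + v y^{2}$ ($A{\left(y,v \right)} = y^{2} v + 9 = v y^{2} + 9 = 9 + v y^{2}$)
$a{\left(L,k \right)} = 0$
$a{\left(99,A{\left(-6,-11 \right)} \right)} + 29545 = 0 + 29545 = 29545$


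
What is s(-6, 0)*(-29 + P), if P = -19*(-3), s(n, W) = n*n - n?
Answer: 1176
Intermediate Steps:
s(n, W) = n² - n
P = 57
s(-6, 0)*(-29 + P) = (-6*(-1 - 6))*(-29 + 57) = -6*(-7)*28 = 42*28 = 1176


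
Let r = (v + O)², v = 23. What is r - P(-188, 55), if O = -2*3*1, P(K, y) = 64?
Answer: 225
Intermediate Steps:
O = -6 (O = -6*1 = -6)
r = 289 (r = (23 - 6)² = 17² = 289)
r - P(-188, 55) = 289 - 1*64 = 289 - 64 = 225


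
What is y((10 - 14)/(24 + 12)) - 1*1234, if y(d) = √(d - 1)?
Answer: -1234 + I*√10/3 ≈ -1234.0 + 1.0541*I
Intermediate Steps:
y(d) = √(-1 + d)
y((10 - 14)/(24 + 12)) - 1*1234 = √(-1 + (10 - 14)/(24 + 12)) - 1*1234 = √(-1 - 4/36) - 1234 = √(-1 - 4*1/36) - 1234 = √(-1 - ⅑) - 1234 = √(-10/9) - 1234 = I*√10/3 - 1234 = -1234 + I*√10/3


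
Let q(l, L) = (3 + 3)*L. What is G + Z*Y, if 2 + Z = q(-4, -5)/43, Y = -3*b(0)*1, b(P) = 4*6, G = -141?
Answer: 2289/43 ≈ 53.233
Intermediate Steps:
b(P) = 24
q(l, L) = 6*L
Y = -72 (Y = -3*24*1 = -72*1 = -72)
Z = -116/43 (Z = -2 + (6*(-5))/43 = -2 - 30*1/43 = -2 - 30/43 = -116/43 ≈ -2.6977)
G + Z*Y = -141 - 116/43*(-72) = -141 + 8352/43 = 2289/43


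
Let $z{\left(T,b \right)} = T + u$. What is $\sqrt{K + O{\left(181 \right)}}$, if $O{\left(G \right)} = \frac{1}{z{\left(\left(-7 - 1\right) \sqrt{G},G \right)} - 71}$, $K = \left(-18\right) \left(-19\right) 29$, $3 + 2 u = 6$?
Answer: $\frac{2 \sqrt{344650 + 39672 \sqrt{181}}}{\sqrt{139 + 16 \sqrt{181}}} \approx 99.589$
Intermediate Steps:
$u = \frac{3}{2}$ ($u = - \frac{3}{2} + \frac{1}{2} \cdot 6 = - \frac{3}{2} + 3 = \frac{3}{2} \approx 1.5$)
$K = 9918$ ($K = 342 \cdot 29 = 9918$)
$z{\left(T,b \right)} = \frac{3}{2} + T$ ($z{\left(T,b \right)} = T + \frac{3}{2} = \frac{3}{2} + T$)
$O{\left(G \right)} = \frac{1}{- \frac{139}{2} - 8 \sqrt{G}}$ ($O{\left(G \right)} = \frac{1}{\left(\frac{3}{2} + \left(-7 - 1\right) \sqrt{G}\right) - 71} = \frac{1}{\left(\frac{3}{2} - 8 \sqrt{G}\right) - 71} = \frac{1}{- \frac{139}{2} - 8 \sqrt{G}}$)
$\sqrt{K + O{\left(181 \right)}} = \sqrt{9918 - \frac{2}{139 + 16 \sqrt{181}}}$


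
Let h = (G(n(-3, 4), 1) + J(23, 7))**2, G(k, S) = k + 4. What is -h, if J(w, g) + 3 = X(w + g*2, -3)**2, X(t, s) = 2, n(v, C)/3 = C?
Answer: -289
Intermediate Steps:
n(v, C) = 3*C
G(k, S) = 4 + k
J(w, g) = 1 (J(w, g) = -3 + 2**2 = -3 + 4 = 1)
h = 289 (h = ((4 + 3*4) + 1)**2 = ((4 + 12) + 1)**2 = (16 + 1)**2 = 17**2 = 289)
-h = -1*289 = -289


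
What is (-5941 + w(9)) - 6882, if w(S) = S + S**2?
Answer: -12733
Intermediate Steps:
(-5941 + w(9)) - 6882 = (-5941 + 9*(1 + 9)) - 6882 = (-5941 + 9*10) - 6882 = (-5941 + 90) - 6882 = -5851 - 6882 = -12733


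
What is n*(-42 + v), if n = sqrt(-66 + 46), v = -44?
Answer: -172*I*sqrt(5) ≈ -384.6*I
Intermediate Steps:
n = 2*I*sqrt(5) (n = sqrt(-20) = 2*I*sqrt(5) ≈ 4.4721*I)
n*(-42 + v) = (2*I*sqrt(5))*(-42 - 44) = (2*I*sqrt(5))*(-86) = -172*I*sqrt(5)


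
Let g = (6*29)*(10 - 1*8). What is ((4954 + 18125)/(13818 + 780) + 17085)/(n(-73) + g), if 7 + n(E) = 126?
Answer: 83143303/2272422 ≈ 36.588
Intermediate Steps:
g = 348 (g = 174*(10 - 8) = 174*2 = 348)
n(E) = 119 (n(E) = -7 + 126 = 119)
((4954 + 18125)/(13818 + 780) + 17085)/(n(-73) + g) = ((4954 + 18125)/(13818 + 780) + 17085)/(119 + 348) = (23079/14598 + 17085)/467 = (23079*(1/14598) + 17085)*(1/467) = (7693/4866 + 17085)*(1/467) = (83143303/4866)*(1/467) = 83143303/2272422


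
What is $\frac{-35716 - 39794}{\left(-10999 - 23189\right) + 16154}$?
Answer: $\frac{37755}{9017} \approx 4.1871$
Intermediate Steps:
$\frac{-35716 - 39794}{\left(-10999 - 23189\right) + 16154} = - \frac{75510}{-34188 + 16154} = - \frac{75510}{-18034} = \left(-75510\right) \left(- \frac{1}{18034}\right) = \frac{37755}{9017}$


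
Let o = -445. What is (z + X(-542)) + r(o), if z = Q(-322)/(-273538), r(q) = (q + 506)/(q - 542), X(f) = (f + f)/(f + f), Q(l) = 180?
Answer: 126559264/134991003 ≈ 0.93754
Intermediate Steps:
X(f) = 1 (X(f) = (2*f)/((2*f)) = (2*f)*(1/(2*f)) = 1)
r(q) = (506 + q)/(-542 + q)
z = -90/136769 (z = 180/(-273538) = 180*(-1/273538) = -90/136769 ≈ -0.00065804)
(z + X(-542)) + r(o) = (-90/136769 + 1) + (506 - 445)/(-542 - 445) = 136679/136769 + 61/(-987) = 136679/136769 - 1/987*61 = 136679/136769 - 61/987 = 126559264/134991003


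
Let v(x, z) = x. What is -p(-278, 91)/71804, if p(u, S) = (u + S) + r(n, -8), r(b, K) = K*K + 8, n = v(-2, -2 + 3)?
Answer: 115/71804 ≈ 0.0016016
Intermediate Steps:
n = -2
r(b, K) = 8 + K² (r(b, K) = K² + 8 = 8 + K²)
p(u, S) = 72 + S + u (p(u, S) = (u + S) + (8 + (-8)²) = (S + u) + (8 + 64) = (S + u) + 72 = 72 + S + u)
-p(-278, 91)/71804 = -(72 + 91 - 278)/71804 = -(-115)/71804 = -1*(-115/71804) = 115/71804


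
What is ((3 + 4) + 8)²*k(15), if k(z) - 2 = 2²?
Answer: 1350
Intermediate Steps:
k(z) = 6 (k(z) = 2 + 2² = 2 + 4 = 6)
((3 + 4) + 8)²*k(15) = ((3 + 4) + 8)²*6 = (7 + 8)²*6 = 15²*6 = 225*6 = 1350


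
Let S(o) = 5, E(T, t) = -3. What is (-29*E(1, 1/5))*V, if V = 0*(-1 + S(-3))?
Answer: 0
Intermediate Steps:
V = 0 (V = 0*(-1 + 5) = 0*4 = 0)
(-29*E(1, 1/5))*V = -29*(-3)*0 = 87*0 = 0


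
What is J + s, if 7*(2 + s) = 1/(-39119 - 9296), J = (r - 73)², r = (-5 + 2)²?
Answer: 1387477069/338905 ≈ 4094.0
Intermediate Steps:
r = 9 (r = (-3)² = 9)
J = 4096 (J = (9 - 73)² = (-64)² = 4096)
s = -677811/338905 (s = -2 + 1/(7*(-39119 - 9296)) = -2 + (⅐)/(-48415) = -2 + (⅐)*(-1/48415) = -2 - 1/338905 = -677811/338905 ≈ -2.0000)
J + s = 4096 - 677811/338905 = 1387477069/338905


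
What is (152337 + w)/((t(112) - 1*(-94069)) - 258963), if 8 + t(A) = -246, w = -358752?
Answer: 206415/165148 ≈ 1.2499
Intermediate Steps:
t(A) = -254 (t(A) = -8 - 246 = -254)
(152337 + w)/((t(112) - 1*(-94069)) - 258963) = (152337 - 358752)/((-254 - 1*(-94069)) - 258963) = -206415/((-254 + 94069) - 258963) = -206415/(93815 - 258963) = -206415/(-165148) = -206415*(-1/165148) = 206415/165148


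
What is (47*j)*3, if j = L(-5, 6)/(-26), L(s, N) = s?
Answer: 705/26 ≈ 27.115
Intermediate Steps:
j = 5/26 (j = -5/(-26) = -5*(-1/26) = 5/26 ≈ 0.19231)
(47*j)*3 = (47*(5/26))*3 = (235/26)*3 = 705/26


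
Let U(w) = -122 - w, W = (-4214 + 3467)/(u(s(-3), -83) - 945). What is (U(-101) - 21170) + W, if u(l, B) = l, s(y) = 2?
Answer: -19982366/943 ≈ -21190.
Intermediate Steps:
W = 747/943 (W = (-4214 + 3467)/(2 - 945) = -747/(-943) = -747*(-1/943) = 747/943 ≈ 0.79215)
(U(-101) - 21170) + W = ((-122 - 1*(-101)) - 21170) + 747/943 = ((-122 + 101) - 21170) + 747/943 = (-21 - 21170) + 747/943 = -21191 + 747/943 = -19982366/943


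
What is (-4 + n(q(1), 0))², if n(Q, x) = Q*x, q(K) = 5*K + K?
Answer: 16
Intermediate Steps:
q(K) = 6*K
(-4 + n(q(1), 0))² = (-4 + (6*1)*0)² = (-4 + 6*0)² = (-4 + 0)² = (-4)² = 16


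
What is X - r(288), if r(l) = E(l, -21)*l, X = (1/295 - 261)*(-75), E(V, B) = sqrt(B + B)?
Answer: 1154910/59 - 288*I*sqrt(42) ≈ 19575.0 - 1866.5*I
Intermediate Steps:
E(V, B) = sqrt(2)*sqrt(B) (E(V, B) = sqrt(2*B) = sqrt(2)*sqrt(B))
X = 1154910/59 (X = (1/295 - 261)*(-75) = -76994/295*(-75) = 1154910/59 ≈ 19575.)
r(l) = I*l*sqrt(42) (r(l) = (sqrt(2)*sqrt(-21))*l = (sqrt(2)*(I*sqrt(21)))*l = (I*sqrt(42))*l = I*l*sqrt(42))
X - r(288) = 1154910/59 - I*288*sqrt(42) = 1154910/59 - 288*I*sqrt(42)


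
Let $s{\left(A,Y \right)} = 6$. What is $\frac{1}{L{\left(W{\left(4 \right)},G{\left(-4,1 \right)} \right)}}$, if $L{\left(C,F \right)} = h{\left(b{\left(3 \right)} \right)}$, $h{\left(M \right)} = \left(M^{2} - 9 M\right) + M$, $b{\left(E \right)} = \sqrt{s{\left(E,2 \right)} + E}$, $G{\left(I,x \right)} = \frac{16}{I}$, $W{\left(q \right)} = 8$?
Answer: $- \frac{1}{15} \approx -0.066667$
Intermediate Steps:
$b{\left(E \right)} = \sqrt{6 + E}$
$h{\left(M \right)} = M^{2} - 8 M$
$L{\left(C,F \right)} = -15$ ($L{\left(C,F \right)} = \sqrt{6 + 3} \left(-8 + \sqrt{6 + 3}\right) = \sqrt{9} \left(-8 + \sqrt{9}\right) = 3 \left(-8 + 3\right) = 3 \left(-5\right) = -15$)
$\frac{1}{L{\left(W{\left(4 \right)},G{\left(-4,1 \right)} \right)}} = \frac{1}{-15} = - \frac{1}{15}$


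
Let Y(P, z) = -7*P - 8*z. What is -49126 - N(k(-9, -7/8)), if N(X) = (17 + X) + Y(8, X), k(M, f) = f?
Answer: -392745/8 ≈ -49093.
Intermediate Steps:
Y(P, z) = -8*z - 7*P
N(X) = -39 - 7*X (N(X) = (17 + X) + (-8*X - 7*8) = (17 + X) + (-8*X - 56) = (17 + X) + (-56 - 8*X) = -39 - 7*X)
-49126 - N(k(-9, -7/8)) = -49126 - (-39 - (-49)/8) = -49126 - (-39 - 7*(-7/8)) = -49126 - (-39 + 49/8) = -49126 - 1*(-263/8) = -49126 + 263/8 = -392745/8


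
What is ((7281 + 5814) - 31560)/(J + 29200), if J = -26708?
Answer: -18465/2492 ≈ -7.4097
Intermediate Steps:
((7281 + 5814) - 31560)/(J + 29200) = ((7281 + 5814) - 31560)/(-26708 + 29200) = (13095 - 31560)/2492 = -18465*1/2492 = -18465/2492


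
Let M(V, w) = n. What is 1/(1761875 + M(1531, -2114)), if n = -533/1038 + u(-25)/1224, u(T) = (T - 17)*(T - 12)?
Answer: 11764/20726706395 ≈ 5.6758e-7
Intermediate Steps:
u(T) = (-17 + T)*(-12 + T)
n = 8895/11764 (n = -533/1038 + (204 + (-25)**2 - 29*(-25))/1224 = -533*1/1038 + (204 + 625 + 725)*(1/1224) = -533/1038 + 1554*(1/1224) = -533/1038 + 259/204 = 8895/11764 ≈ 0.75612)
M(V, w) = 8895/11764
1/(1761875 + M(1531, -2114)) = 1/(1761875 + 8895/11764) = 1/(20726706395/11764) = 11764/20726706395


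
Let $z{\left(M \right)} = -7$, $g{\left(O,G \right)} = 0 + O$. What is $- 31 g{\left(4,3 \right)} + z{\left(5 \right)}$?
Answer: $-131$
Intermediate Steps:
$g{\left(O,G \right)} = O$
$- 31 g{\left(4,3 \right)} + z{\left(5 \right)} = \left(-31\right) 4 - 7 = -124 - 7 = -131$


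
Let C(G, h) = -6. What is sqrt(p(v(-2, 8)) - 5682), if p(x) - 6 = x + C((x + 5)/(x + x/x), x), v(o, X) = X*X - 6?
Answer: 2*I*sqrt(1406) ≈ 74.993*I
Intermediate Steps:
v(o, X) = -6 + X**2 (v(o, X) = X**2 - 6 = -6 + X**2)
p(x) = x (p(x) = 6 + (x - 6) = 6 + (-6 + x) = x)
sqrt(p(v(-2, 8)) - 5682) = sqrt((-6 + 8**2) - 5682) = sqrt((-6 + 64) - 5682) = sqrt(58 - 5682) = sqrt(-5624) = 2*I*sqrt(1406)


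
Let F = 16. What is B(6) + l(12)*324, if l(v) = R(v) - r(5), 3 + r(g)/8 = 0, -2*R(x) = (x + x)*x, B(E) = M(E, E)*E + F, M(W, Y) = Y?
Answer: -38828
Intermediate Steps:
B(E) = 16 + E**2 (B(E) = E*E + 16 = E**2 + 16 = 16 + E**2)
R(x) = -x**2 (R(x) = -(x + x)*x/2 = -2*x*x/2 = -x**2)
r(g) = -24 (r(g) = -24 + 8*0 = -24 + 0 = -24)
l(v) = 24 - v**2 (l(v) = -v**2 - 1*(-24) = -v**2 + 24 = 24 - v**2)
B(6) + l(12)*324 = (16 + 6**2) + (24 - 1*12**2)*324 = (16 + 36) + (24 - 1*144)*324 = 52 + (24 - 144)*324 = 52 - 120*324 = 52 - 38880 = -38828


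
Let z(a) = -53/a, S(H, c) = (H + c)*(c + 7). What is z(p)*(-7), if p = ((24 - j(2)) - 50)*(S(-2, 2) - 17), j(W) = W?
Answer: 53/68 ≈ 0.77941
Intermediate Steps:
S(H, c) = (7 + c)*(H + c) (S(H, c) = (H + c)*(7 + c) = (7 + c)*(H + c))
p = 476 (p = ((24 - 1*2) - 50)*((2**2 + 7*(-2) + 7*2 - 2*2) - 17) = ((24 - 2) - 50)*((4 - 14 + 14 - 4) - 17) = (22 - 50)*(0 - 17) = -28*(-17) = 476)
z(p)*(-7) = -53/476*(-7) = 53/68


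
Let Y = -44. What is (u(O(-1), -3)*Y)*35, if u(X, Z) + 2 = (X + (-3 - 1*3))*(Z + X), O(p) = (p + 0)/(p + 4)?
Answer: -264880/9 ≈ -29431.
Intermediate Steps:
O(p) = p/(4 + p)
u(X, Z) = -2 + (-6 + X)*(X + Z) (u(X, Z) = -2 + (X + (-3 - 1*3))*(Z + X) = -2 + (X + (-3 - 3))*(X + Z) = -2 + (X - 6)*(X + Z) = -2 + (-6 + X)*(X + Z))
(u(O(-1), -3)*Y)*35 = ((-2 + (-1/(4 - 1))**2 - (-6)/(4 - 1) - 6*(-3) - 1/(4 - 1)*(-3))*(-44))*35 = ((-2 + (-1/3)**2 - (-6)/3 + 18 - 1/3*(-3))*(-44))*35 = ((-2 + (-1*1/3)**2 - (-6)/3 + 18 - 1*1/3*(-3))*(-44))*35 = ((-2 + (-1/3)**2 - 6*(-1/3) + 18 - 1/3*(-3))*(-44))*35 = ((-2 + 1/9 + 2 + 18 + 1)*(-44))*35 = ((172/9)*(-44))*35 = -7568/9*35 = -264880/9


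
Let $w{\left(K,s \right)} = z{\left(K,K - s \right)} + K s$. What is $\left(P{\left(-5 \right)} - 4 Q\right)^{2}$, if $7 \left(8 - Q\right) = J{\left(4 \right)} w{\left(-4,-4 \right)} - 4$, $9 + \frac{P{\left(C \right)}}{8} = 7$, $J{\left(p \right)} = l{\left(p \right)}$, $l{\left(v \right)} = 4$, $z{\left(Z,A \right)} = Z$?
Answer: $\frac{25600}{49} \approx 522.45$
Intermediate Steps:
$J{\left(p \right)} = 4$
$w{\left(K,s \right)} = K + K s$
$P{\left(C \right)} = -16$ ($P{\left(C \right)} = -72 + 8 \cdot 7 = -72 + 56 = -16$)
$Q = \frac{12}{7}$ ($Q = 8 - \frac{4 \left(- 4 \left(1 - 4\right)\right) - 4}{7} = 8 - \frac{4 \left(\left(-4\right) \left(-3\right)\right) - 4}{7} = 8 - \frac{4 \cdot 12 - 4}{7} = 8 - \frac{48 - 4}{7} = 8 - \frac{44}{7} = \frac{12}{7} \approx 1.7143$)
$\left(P{\left(-5 \right)} - 4 Q\right)^{2} = \left(-16 - \frac{48}{7}\right)^{2} = \left(- \frac{160}{7}\right)^{2} = \frac{25600}{49}$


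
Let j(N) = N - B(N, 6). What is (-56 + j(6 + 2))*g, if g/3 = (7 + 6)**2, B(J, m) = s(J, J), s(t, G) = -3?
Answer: -22815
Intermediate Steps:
B(J, m) = -3
g = 507 (g = 3*(7 + 6)**2 = 3*13**2 = 3*169 = 507)
j(N) = 3 + N (j(N) = N - 1*(-3) = N + 3 = 3 + N)
(-56 + j(6 + 2))*g = (-56 + (3 + (6 + 2)))*507 = (-56 + (3 + 8))*507 = (-56 + 11)*507 = -45*507 = -22815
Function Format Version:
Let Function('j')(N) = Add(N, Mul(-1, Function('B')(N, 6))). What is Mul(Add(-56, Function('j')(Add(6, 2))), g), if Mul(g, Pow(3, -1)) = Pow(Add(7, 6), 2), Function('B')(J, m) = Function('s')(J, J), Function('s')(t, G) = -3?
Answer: -22815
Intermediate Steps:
Function('B')(J, m) = -3
g = 507 (g = Mul(3, Pow(Add(7, 6), 2)) = Mul(3, Pow(13, 2)) = Mul(3, 169) = 507)
Function('j')(N) = Add(3, N) (Function('j')(N) = Add(N, Mul(-1, -3)) = Add(N, 3) = Add(3, N))
Mul(Add(-56, Function('j')(Add(6, 2))), g) = Mul(Add(-56, Add(3, Add(6, 2))), 507) = Mul(Add(-56, Add(3, 8)), 507) = Mul(Add(-56, 11), 507) = Mul(-45, 507) = -22815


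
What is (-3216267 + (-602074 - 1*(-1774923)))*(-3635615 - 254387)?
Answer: 7948900106836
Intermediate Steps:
(-3216267 + (-602074 - 1*(-1774923)))*(-3635615 - 254387) = (-3216267 + (-602074 + 1774923))*(-3890002) = (-3216267 + 1172849)*(-3890002) = -2043418*(-3890002) = 7948900106836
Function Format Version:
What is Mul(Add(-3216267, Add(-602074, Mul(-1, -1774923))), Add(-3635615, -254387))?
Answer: 7948900106836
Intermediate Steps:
Mul(Add(-3216267, Add(-602074, Mul(-1, -1774923))), Add(-3635615, -254387)) = Mul(Add(-3216267, Add(-602074, 1774923)), -3890002) = Mul(Add(-3216267, 1172849), -3890002) = Mul(-2043418, -3890002) = 7948900106836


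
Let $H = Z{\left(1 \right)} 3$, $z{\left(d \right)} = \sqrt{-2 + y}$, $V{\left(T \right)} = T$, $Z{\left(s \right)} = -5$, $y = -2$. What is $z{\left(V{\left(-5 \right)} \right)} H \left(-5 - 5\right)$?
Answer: $300 i \approx 300.0 i$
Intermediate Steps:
$z{\left(d \right)} = 2 i$ ($z{\left(d \right)} = \sqrt{-2 - 2} = \sqrt{-4} = 2 i$)
$H = -15$ ($H = \left(-5\right) 3 = -15$)
$z{\left(V{\left(-5 \right)} \right)} H \left(-5 - 5\right) = 2 i \left(-15\right) \left(-5 - 5\right) = - 30 i \left(-5 - 5\right) = - 30 i \left(-10\right) = 300 i$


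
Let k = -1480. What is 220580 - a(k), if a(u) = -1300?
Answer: 221880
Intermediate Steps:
220580 - a(k) = 220580 - 1*(-1300) = 220580 + 1300 = 221880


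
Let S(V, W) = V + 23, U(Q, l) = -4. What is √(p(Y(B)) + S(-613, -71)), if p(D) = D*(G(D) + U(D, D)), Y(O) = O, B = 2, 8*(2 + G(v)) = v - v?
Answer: I*√602 ≈ 24.536*I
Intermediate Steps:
G(v) = -2 (G(v) = -2 + (v - v)/8 = -2 + (⅛)*0 = -2 + 0 = -2)
S(V, W) = 23 + V
p(D) = -6*D (p(D) = D*(-2 - 4) = D*(-6) = -6*D)
√(p(Y(B)) + S(-613, -71)) = √(-6*2 + (23 - 613)) = √(-12 - 590) = √(-602) = I*√602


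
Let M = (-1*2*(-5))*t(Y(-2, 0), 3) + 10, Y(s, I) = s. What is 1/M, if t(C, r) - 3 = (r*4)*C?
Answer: -1/200 ≈ -0.0050000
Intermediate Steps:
t(C, r) = 3 + 4*C*r (t(C, r) = 3 + (r*4)*C = 3 + (4*r)*C = 3 + 4*C*r)
M = -200 (M = (-1*2*(-5))*(3 + 4*(-2)*3) + 10 = (-2*(-5))*(3 - 24) + 10 = 10*(-21) + 10 = -210 + 10 = -200)
1/M = 1/(-200) = -1/200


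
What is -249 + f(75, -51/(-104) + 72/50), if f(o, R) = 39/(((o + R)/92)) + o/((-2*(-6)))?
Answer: -52301083/266692 ≈ -196.11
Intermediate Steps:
f(o, R) = 39/(R/92 + o/92) + o/12 (f(o, R) = 39/(((R + o)*(1/92))) + o/12 = 39/(R/92 + o/92) + o*(1/12) = 39/(R/92 + o/92) + o/12)
-249 + f(75, -51/(-104) + 72/50) = -249 + (43056 + 75² + (-51/(-104) + 72/50)*75)/(12*((-51/(-104) + 72/50) + 75)) = -249 + (43056 + 5625 + (-51*(-1/104) + 72*(1/50))*75)/(12*((-51*(-1/104) + 72*(1/50)) + 75)) = -249 + (43056 + 5625 + (51/104 + 36/25)*75)/(12*((51/104 + 36/25) + 75)) = -249 + (43056 + 5625 + (5019/2600)*75)/(12*(5019/2600 + 75)) = -249 + (43056 + 5625 + 15057/104)/(12*(200019/2600)) = -249 + (1/12)*(2600/200019)*(5077881/104) = -249 + 14105225/266692 = -52301083/266692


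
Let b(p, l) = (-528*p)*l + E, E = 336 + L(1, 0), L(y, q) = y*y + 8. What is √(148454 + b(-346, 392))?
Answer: √71762495 ≈ 8471.3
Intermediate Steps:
L(y, q) = 8 + y² (L(y, q) = y² + 8 = 8 + y²)
E = 345 (E = 336 + (8 + 1²) = 336 + (8 + 1) = 336 + 9 = 345)
b(p, l) = 345 - 528*l*p (b(p, l) = (-528*p)*l + 345 = -528*l*p + 345 = 345 - 528*l*p)
√(148454 + b(-346, 392)) = √(148454 + (345 - 528*392*(-346))) = √(148454 + (345 + 71613696)) = √(148454 + 71614041) = √71762495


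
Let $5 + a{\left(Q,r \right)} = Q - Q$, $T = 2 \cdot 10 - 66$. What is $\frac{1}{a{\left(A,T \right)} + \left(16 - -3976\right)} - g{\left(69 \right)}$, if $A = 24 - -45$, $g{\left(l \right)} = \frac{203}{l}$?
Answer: $- \frac{269764}{91701} \approx -2.9418$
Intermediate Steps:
$A = 69$ ($A = 24 + 45 = 69$)
$T = -46$ ($T = 20 - 66 = -46$)
$a{\left(Q,r \right)} = -5$ ($a{\left(Q,r \right)} = -5 + \left(Q - Q\right) = -5 + 0 = -5$)
$\frac{1}{a{\left(A,T \right)} + \left(16 - -3976\right)} - g{\left(69 \right)} = \frac{1}{-5 + \left(16 - -3976\right)} - \frac{203}{69} = \frac{1}{-5 + \left(16 + 3976\right)} - 203 \cdot \frac{1}{69} = \frac{1}{-5 + 3992} - \frac{203}{69} = \frac{1}{3987} - \frac{203}{69} = - \frac{269764}{91701}$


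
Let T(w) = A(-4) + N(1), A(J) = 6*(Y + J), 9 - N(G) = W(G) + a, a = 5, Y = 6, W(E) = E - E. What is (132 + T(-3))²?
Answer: 21904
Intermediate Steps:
W(E) = 0
N(G) = 4 (N(G) = 9 - (0 + 5) = 9 - 1*5 = 9 - 5 = 4)
A(J) = 36 + 6*J (A(J) = 6*(6 + J) = 36 + 6*J)
T(w) = 16 (T(w) = (36 + 6*(-4)) + 4 = (36 - 24) + 4 = 12 + 4 = 16)
(132 + T(-3))² = (132 + 16)² = 148² = 21904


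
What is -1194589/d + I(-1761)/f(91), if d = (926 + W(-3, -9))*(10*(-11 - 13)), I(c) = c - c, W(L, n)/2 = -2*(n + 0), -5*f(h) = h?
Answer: 1194589/230880 ≈ 5.1741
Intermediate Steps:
f(h) = -h/5
W(L, n) = -4*n (W(L, n) = 2*(-2*(n + 0)) = 2*(-2*n) = -4*n)
I(c) = 0
d = -230880 (d = (926 - 4*(-9))*(10*(-11 - 13)) = (926 + 36)*(10*(-24)) = 962*(-240) = -230880)
-1194589/d + I(-1761)/f(91) = -1194589/(-230880) + 0/((-⅕*91)) = -1194589*(-1/230880) + 0/(-91/5) = 1194589/230880 + 0*(-5/91) = 1194589/230880 + 0 = 1194589/230880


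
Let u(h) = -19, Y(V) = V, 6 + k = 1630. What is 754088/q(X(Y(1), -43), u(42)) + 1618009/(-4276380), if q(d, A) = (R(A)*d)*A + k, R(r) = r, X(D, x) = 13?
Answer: 3214545878587/27013892460 ≈ 119.00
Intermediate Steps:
k = 1624 (k = -6 + 1630 = 1624)
q(d, A) = 1624 + d*A**2 (q(d, A) = (A*d)*A + 1624 = d*A**2 + 1624 = 1624 + d*A**2)
754088/q(X(Y(1), -43), u(42)) + 1618009/(-4276380) = 754088/(1624 + 13*(-19)**2) + 1618009/(-4276380) = 754088/(1624 + 13*361) + 1618009*(-1/4276380) = 754088/(1624 + 4693) - 1618009/4276380 = 754088/6317 - 1618009/4276380 = 3214545878587/27013892460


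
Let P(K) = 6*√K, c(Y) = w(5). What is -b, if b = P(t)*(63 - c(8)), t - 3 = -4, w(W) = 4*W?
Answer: -258*I ≈ -258.0*I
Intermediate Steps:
c(Y) = 20 (c(Y) = 4*5 = 20)
t = -1 (t = 3 - 4 = -1)
b = 258*I (b = (6*√(-1))*(63 - 1*20) = (6*I)*(63 - 20) = (6*I)*43 = 258*I ≈ 258.0*I)
-b = -258*I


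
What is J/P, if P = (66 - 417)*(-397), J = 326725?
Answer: 326725/139347 ≈ 2.3447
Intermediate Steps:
P = 139347 (P = -351*(-397) = 139347)
J/P = 326725/139347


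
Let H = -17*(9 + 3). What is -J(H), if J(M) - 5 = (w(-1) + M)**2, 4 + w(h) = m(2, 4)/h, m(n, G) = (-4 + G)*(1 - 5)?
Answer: -43269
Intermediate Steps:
m(n, G) = 16 - 4*G (m(n, G) = (-4 + G)*(-4) = 16 - 4*G)
w(h) = -4 (w(h) = -4 + (16 - 4*4)/h = -4 + (16 - 16)/h = -4 + 0/h = -4 + 0 = -4)
H = -204 (H = -17*12 = -204)
J(M) = 5 + (-4 + M)**2
-J(H) = -(5 + (-4 - 204)**2) = -(5 + (-208)**2) = -(5 + 43264) = -1*43269 = -43269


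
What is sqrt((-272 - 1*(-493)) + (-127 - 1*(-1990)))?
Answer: 2*sqrt(521) ≈ 45.651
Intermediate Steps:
sqrt((-272 - 1*(-493)) + (-127 - 1*(-1990))) = sqrt((-272 + 493) + (-127 + 1990)) = sqrt(221 + 1863) = sqrt(2084) = 2*sqrt(521)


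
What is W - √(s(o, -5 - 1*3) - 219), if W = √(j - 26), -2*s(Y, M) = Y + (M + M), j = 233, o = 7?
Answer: 3*√23 - I*√858/2 ≈ 14.387 - 14.646*I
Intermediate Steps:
s(Y, M) = -M - Y/2 (s(Y, M) = -(Y + (M + M))/2 = -(Y + 2*M)/2 = -M - Y/2)
W = 3*√23 (W = √(233 - 26) = √207 = 3*√23 ≈ 14.387)
W - √(s(o, -5 - 1*3) - 219) = 3*√23 - √((-(-5 - 1*3) - ½*7) - 219) = 3*√23 - √((-(-5 - 3) - 7/2) - 219) = 3*√23 - √((-1*(-8) - 7/2) - 219) = 3*√23 - √((8 - 7/2) - 219) = 3*√23 - √(9/2 - 219) = 3*√23 - √(-429/2) = 3*√23 - I*√858/2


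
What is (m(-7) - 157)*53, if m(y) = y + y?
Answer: -9063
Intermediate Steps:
m(y) = 2*y
(m(-7) - 157)*53 = (2*(-7) - 157)*53 = (-14 - 157)*53 = -171*53 = -9063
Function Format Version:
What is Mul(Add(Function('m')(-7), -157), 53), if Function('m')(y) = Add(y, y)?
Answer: -9063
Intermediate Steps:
Function('m')(y) = Mul(2, y)
Mul(Add(Function('m')(-7), -157), 53) = Mul(Add(Mul(2, -7), -157), 53) = Mul(Add(-14, -157), 53) = Mul(-171, 53) = -9063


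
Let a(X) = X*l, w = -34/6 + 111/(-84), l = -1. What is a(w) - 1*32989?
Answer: -2770489/84 ≈ -32982.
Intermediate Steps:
w = -587/84 (w = -34*⅙ + 111*(-1/84) = -17/3 - 37/28 = -587/84 ≈ -6.9881)
a(X) = -X (a(X) = X*(-1) = -X)
a(w) - 1*32989 = -1*(-587/84) - 1*32989 = 587/84 - 32989 = -2770489/84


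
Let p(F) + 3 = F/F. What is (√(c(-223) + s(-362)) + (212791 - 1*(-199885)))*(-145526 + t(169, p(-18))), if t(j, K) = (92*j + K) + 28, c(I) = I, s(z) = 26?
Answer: -53628071552 - 129952*I*√197 ≈ -5.3628e+10 - 1.824e+6*I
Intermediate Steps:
p(F) = -2 (p(F) = -3 + F/F = -3 + 1 = -2)
t(j, K) = 28 + K + 92*j (t(j, K) = (K + 92*j) + 28 = 28 + K + 92*j)
(√(c(-223) + s(-362)) + (212791 - 1*(-199885)))*(-145526 + t(169, p(-18))) = (√(-223 + 26) + (212791 - 1*(-199885)))*(-145526 + (28 - 2 + 92*169)) = (√(-197) + (212791 + 199885))*(-145526 + (28 - 2 + 15548)) = (I*√197 + 412676)*(-145526 + 15574) = (412676 + I*√197)*(-129952) = -53628071552 - 129952*I*√197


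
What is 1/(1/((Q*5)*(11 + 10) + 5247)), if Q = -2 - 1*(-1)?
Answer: 5142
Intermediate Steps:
Q = -1 (Q = -2 + 1 = -1)
1/(1/((Q*5)*(11 + 10) + 5247)) = 1/(1/((-1*5)*(11 + 10) + 5247)) = 1/(1/(-5*21 + 5247)) = 1/(1/(-105 + 5247)) = 1/(1/5142) = 5142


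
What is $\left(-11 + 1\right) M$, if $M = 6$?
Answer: $-60$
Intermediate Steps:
$\left(-11 + 1\right) M = \left(-11 + 1\right) 6 = \left(-10\right) 6 = -60$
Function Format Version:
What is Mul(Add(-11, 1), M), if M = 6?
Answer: -60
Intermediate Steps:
Mul(Add(-11, 1), M) = Mul(Add(-11, 1), 6) = Mul(-10, 6) = -60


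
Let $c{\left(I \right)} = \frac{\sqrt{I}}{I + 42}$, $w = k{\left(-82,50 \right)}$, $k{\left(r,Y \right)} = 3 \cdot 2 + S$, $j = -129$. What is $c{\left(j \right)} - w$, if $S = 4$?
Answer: $-10 - \frac{i \sqrt{129}}{87} \approx -10.0 - 0.13055 i$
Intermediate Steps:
$k{\left(r,Y \right)} = 10$ ($k{\left(r,Y \right)} = 3 \cdot 2 + 4 = 6 + 4 = 10$)
$w = 10$
$c{\left(I \right)} = \frac{\sqrt{I}}{42 + I}$
$c{\left(j \right)} - w = \frac{\sqrt{-129}}{42 - 129} - 10 = \frac{i \sqrt{129}}{-87} - 10 = i \sqrt{129} \left(- \frac{1}{87}\right) - 10 = - \frac{i \sqrt{129}}{87} - 10 = -10 - \frac{i \sqrt{129}}{87}$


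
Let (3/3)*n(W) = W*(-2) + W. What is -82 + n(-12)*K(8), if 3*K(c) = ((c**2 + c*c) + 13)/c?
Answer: -23/2 ≈ -11.500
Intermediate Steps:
n(W) = -W (n(W) = W*(-2) + W = -2*W + W = -W)
K(c) = (13 + 2*c**2)/(3*c) (K(c) = (((c**2 + c*c) + 13)/c)/3 = (((c**2 + c**2) + 13)/c)/3 = ((2*c**2 + 13)/c)/3 = ((13 + 2*c**2)/c)/3 = (13 + 2*c**2)/(3*c))
-82 + n(-12)*K(8) = -82 + (-1*(-12))*((1/3)*(13 + 2*8**2)/8) = -82 + 12*((1/3)*(1/8)*(13 + 2*64)) = -82 + 12*((1/3)*(1/8)*(13 + 128)) = -82 + 12*((1/3)*(1/8)*141) = -82 + 12*(47/8) = -82 + 141/2 = -23/2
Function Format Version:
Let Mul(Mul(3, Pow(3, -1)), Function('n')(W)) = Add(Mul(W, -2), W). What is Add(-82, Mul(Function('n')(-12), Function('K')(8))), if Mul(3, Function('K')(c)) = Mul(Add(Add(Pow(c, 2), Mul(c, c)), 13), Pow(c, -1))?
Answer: Rational(-23, 2) ≈ -11.500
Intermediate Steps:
Function('n')(W) = Mul(-1, W) (Function('n')(W) = Add(Mul(W, -2), W) = Add(Mul(-2, W), W) = Mul(-1, W))
Function('K')(c) = Mul(Rational(1, 3), Pow(c, -1), Add(13, Mul(2, Pow(c, 2)))) (Function('K')(c) = Mul(Rational(1, 3), Mul(Add(Add(Pow(c, 2), Mul(c, c)), 13), Pow(c, -1))) = Mul(Rational(1, 3), Mul(Add(Add(Pow(c, 2), Pow(c, 2)), 13), Pow(c, -1))) = Mul(Rational(1, 3), Mul(Add(Mul(2, Pow(c, 2)), 13), Pow(c, -1))) = Mul(Rational(1, 3), Mul(Add(13, Mul(2, Pow(c, 2))), Pow(c, -1))) = Mul(Rational(1, 3), Mul(Pow(c, -1), Add(13, Mul(2, Pow(c, 2))))) = Mul(Rational(1, 3), Pow(c, -1), Add(13, Mul(2, Pow(c, 2)))))
Add(-82, Mul(Function('n')(-12), Function('K')(8))) = Add(-82, Mul(Mul(-1, -12), Mul(Rational(1, 3), Pow(8, -1), Add(13, Mul(2, Pow(8, 2)))))) = Add(-82, Mul(12, Mul(Rational(1, 3), Rational(1, 8), Add(13, Mul(2, 64))))) = Add(-82, Mul(12, Mul(Rational(1, 3), Rational(1, 8), Add(13, 128)))) = Add(-82, Mul(12, Mul(Rational(1, 3), Rational(1, 8), 141))) = Add(-82, Mul(12, Rational(47, 8))) = Add(-82, Rational(141, 2)) = Rational(-23, 2)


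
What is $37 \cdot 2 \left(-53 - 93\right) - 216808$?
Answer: $-227612$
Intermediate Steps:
$37 \cdot 2 \left(-53 - 93\right) - 216808 = 74 \left(-146\right) - 216808 = -10804 - 216808 = -227612$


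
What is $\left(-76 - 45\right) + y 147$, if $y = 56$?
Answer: $8111$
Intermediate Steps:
$\left(-76 - 45\right) + y 147 = \left(-76 - 45\right) + 56 \cdot 147 = -121 + 8232 = 8111$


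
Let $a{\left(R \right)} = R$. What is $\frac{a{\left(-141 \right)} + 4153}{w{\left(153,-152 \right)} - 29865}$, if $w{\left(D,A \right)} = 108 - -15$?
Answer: $- \frac{2006}{14871} \approx -0.13489$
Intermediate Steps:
$w{\left(D,A \right)} = 123$ ($w{\left(D,A \right)} = 108 + 15 = 123$)
$\frac{a{\left(-141 \right)} + 4153}{w{\left(153,-152 \right)} - 29865} = \frac{-141 + 4153}{123 - 29865} = \frac{4012}{-29742} = 4012 \left(- \frac{1}{29742}\right) = - \frac{2006}{14871}$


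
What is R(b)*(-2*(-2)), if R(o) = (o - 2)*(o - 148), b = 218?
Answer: 60480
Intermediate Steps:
R(o) = (-148 + o)*(-2 + o) (R(o) = (-2 + o)*(-148 + o) = (-148 + o)*(-2 + o))
R(b)*(-2*(-2)) = (296 + 218**2 - 150*218)*(-2*(-2)) = (296 + 47524 - 32700)*4 = 15120*4 = 60480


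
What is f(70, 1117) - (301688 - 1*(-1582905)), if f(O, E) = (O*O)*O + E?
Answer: -1540476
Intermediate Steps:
f(O, E) = E + O³ (f(O, E) = O²*O + E = O³ + E = E + O³)
f(70, 1117) - (301688 - 1*(-1582905)) = (1117 + 70³) - (301688 - 1*(-1582905)) = (1117 + 343000) - (301688 + 1582905) = 344117 - 1*1884593 = 344117 - 1884593 = -1540476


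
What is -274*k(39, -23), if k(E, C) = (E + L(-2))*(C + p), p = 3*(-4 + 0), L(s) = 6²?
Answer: 719250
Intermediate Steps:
L(s) = 36
p = -12 (p = 3*(-4) = -12)
k(E, C) = (-12 + C)*(36 + E) (k(E, C) = (E + 36)*(C - 12) = (36 + E)*(-12 + C) = (-12 + C)*(36 + E))
-274*k(39, -23) = -274*(-432 - 12*39 + 36*(-23) - 23*39) = -274*(-432 - 468 - 828 - 897) = -274*(-2625) = 719250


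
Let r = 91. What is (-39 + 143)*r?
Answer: 9464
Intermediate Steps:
(-39 + 143)*r = (-39 + 143)*91 = 104*91 = 9464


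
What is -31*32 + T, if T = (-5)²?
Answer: -967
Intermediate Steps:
T = 25
-31*32 + T = -31*32 + 25 = -992 + 25 = -967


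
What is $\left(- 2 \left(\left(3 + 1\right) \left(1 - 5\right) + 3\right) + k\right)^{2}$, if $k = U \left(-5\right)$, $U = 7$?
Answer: $81$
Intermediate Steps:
$k = -35$ ($k = 7 \left(-5\right) = -35$)
$\left(- 2 \left(\left(3 + 1\right) \left(1 - 5\right) + 3\right) + k\right)^{2} = \left(- 2 \left(\left(3 + 1\right) \left(1 - 5\right) + 3\right) - 35\right)^{2} = \left(- 2 \left(4 \left(-4\right) + 3\right) - 35\right)^{2} = \left(- 2 \left(-16 + 3\right) - 35\right)^{2} = \left(\left(-2\right) \left(-13\right) - 35\right)^{2} = \left(26 - 35\right)^{2} = \left(-9\right)^{2} = 81$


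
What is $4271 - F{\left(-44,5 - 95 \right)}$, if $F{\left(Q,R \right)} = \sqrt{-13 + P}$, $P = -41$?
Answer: $4271 - 3 i \sqrt{6} \approx 4271.0 - 7.3485 i$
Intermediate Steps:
$F{\left(Q,R \right)} = 3 i \sqrt{6}$ ($F{\left(Q,R \right)} = \sqrt{-13 - 41} = \sqrt{-54} = 3 i \sqrt{6}$)
$4271 - F{\left(-44,5 - 95 \right)} = 4271 - 3 i \sqrt{6}$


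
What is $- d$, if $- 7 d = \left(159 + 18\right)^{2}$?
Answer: $\frac{31329}{7} \approx 4475.6$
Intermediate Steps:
$d = - \frac{31329}{7}$ ($d = - \frac{\left(159 + 18\right)^{2}}{7} = - \frac{177^{2}}{7} = \left(- \frac{1}{7}\right) 31329 = - \frac{31329}{7} \approx -4475.6$)
$- d = \left(-1\right) \left(- \frac{31329}{7}\right) = \frac{31329}{7}$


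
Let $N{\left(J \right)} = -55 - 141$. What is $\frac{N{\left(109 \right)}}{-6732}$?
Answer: $\frac{49}{1683} \approx 0.029115$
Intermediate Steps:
$N{\left(J \right)} = -196$ ($N{\left(J \right)} = -55 - 141 = -196$)
$\frac{N{\left(109 \right)}}{-6732} = - \frac{196}{-6732} = \left(-196\right) \left(- \frac{1}{6732}\right) = \frac{49}{1683}$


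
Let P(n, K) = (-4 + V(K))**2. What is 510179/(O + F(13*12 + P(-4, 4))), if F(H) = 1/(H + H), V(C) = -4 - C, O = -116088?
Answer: -306107400/69652799 ≈ -4.3948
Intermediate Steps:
P(n, K) = (-8 - K)**2 (P(n, K) = (-4 + (-4 - K))**2 = (-8 - K)**2)
F(H) = 1/(2*H)
510179/(O + F(13*12 + P(-4, 4))) = 510179/(-116088 + 1/(2*(13*12 + (8 + 4)**2))) = 510179/(-116088 + 1/(2*(156 + 12**2))) = 510179/(-116088 + 1/(2*(156 + 144))) = 510179/(-116088 + (1/2)/300) = 510179/(-116088 + (1/2)*(1/300)) = 510179/(-116088 + 1/600) = 510179/(-69652799/600) = 510179*(-600/69652799) = -306107400/69652799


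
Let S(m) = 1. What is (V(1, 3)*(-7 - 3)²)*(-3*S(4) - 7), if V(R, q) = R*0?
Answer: 0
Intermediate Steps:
V(R, q) = 0
(V(1, 3)*(-7 - 3)²)*(-3*S(4) - 7) = (0*(-7 - 3)²)*(-3*1 - 7) = (0*(-10)²)*(-3 - 7) = (0*100)*(-10) = 0*(-10) = 0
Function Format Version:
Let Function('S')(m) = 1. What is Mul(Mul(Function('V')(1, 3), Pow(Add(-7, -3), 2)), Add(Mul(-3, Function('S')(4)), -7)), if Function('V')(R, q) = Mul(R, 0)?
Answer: 0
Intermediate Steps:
Function('V')(R, q) = 0
Mul(Mul(Function('V')(1, 3), Pow(Add(-7, -3), 2)), Add(Mul(-3, Function('S')(4)), -7)) = Mul(Mul(0, Pow(Add(-7, -3), 2)), Add(Mul(-3, 1), -7)) = Mul(Mul(0, Pow(-10, 2)), Add(-3, -7)) = Mul(Mul(0, 100), -10) = Mul(0, -10) = 0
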